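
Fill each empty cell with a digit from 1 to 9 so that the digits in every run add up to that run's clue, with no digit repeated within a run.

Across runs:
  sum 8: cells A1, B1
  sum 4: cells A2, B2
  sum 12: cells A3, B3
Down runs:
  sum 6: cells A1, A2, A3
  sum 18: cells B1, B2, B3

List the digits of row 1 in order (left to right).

2 6

4 in 2 cells must be {1,3}; 6 in 3 cells must be {1,2,3}.
The 12 across and the 6 down share only 3, so A3 = 3.
B3 = 12 − 3 = 9 completes the 12 across.
Given what's placed, A2 must be 1 to fit the 4 across and 6 down.
B2 = 4 − 1 = 3 completes the 4 across.
A1 = 6 − 4 = 2 completes the 6 down.
B1 = 8 − 2 = 6 completes the 8 across.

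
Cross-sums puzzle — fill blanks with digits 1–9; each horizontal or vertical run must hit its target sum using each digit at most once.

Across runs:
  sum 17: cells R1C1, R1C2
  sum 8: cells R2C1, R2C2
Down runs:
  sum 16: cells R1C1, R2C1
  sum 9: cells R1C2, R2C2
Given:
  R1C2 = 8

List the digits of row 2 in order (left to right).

7 1

17 in 2 cells must be {8,9}; 16 in 2 cells must be {7,9}.
R1C1 = 17 − 8 = 9 completes the 17 across.
R2C1 = 16 − 9 = 7 completes the 16 down.
R2C2 = 8 − 7 = 1 completes the 8 across.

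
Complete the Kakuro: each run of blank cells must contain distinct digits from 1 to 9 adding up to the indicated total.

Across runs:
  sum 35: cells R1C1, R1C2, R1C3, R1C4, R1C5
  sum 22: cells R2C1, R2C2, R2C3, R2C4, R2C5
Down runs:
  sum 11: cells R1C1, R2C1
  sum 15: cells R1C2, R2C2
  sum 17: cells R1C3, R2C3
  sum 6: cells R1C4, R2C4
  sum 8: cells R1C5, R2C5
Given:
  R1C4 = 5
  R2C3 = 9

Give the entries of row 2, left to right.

4, 6, 9, 1, 2

35 in 5 cells must be {5,6,7,8,9}; 17 in 2 cells must be {8,9}.
R1C3 = 17 − 9 = 8 completes the 17 down.
R2C4 = 6 − 5 = 1 completes the 6 down.
No cell is forced outright now. R1C5 can only be 6 or 7 (the digits allowed by both its 35 across and its 8 down). If R1C5 = 7: then R2C5 would have to be in {2,3,4,5,6,7} for the 22 across but in {1} for the 8 down — contradiction. So R1C5 = 6.
R2C5 = 8 − 6 = 2 completes the 8 down.
No cell is forced outright now. R2C2 can only be 6 or 7 (the digits allowed by both its 22 across and its 15 down). If R2C2 = 7: then R1C2 would have to be in {7,9} for the 35 across but in {8} for the 15 down — contradiction. So R2C2 = 6.
R1C2 = 15 − 6 = 9 completes the 15 down.
R2C1 = 22 − 18 = 4 completes the 22 across.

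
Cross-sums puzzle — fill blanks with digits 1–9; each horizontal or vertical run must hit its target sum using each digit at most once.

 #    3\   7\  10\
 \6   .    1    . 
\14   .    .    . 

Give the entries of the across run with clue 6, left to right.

2, 1, 3

6 in 3 cells must be {1,2,3}; 3 in 2 cells must be {1,2}.
R1C1 = 2: the only remaining digit allowed by both the 6 across and the 3 down.
R1C3 = 6 − 3 = 3 completes the 6 across.
R2C1 = 3 − 2 = 1 completes the 3 down.
R2C2 = 7 − 1 = 6 completes the 7 down.
R2C3 = 14 − 7 = 7 completes the 14 across.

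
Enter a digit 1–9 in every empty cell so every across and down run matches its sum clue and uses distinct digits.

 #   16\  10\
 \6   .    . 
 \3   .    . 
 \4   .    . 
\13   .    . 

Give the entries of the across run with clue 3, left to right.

2 1

3 in 2 cells must be {1,2}; 4 in 2 cells must be {1,3}; 10 in 4 cells must be {1,2,3,4}.
Only 4 fits R4C2 under both its across sum 13 and down sum 10.
R4C1 = 13 − 4 = 9 completes the 13 across.
Given what's placed, R3C1 must be 1 to fit the 4 across and 16 down.
R3C2 = 4 − 1 = 3 completes the 4 across.
R2C1 = 2: the only remaining digit allowed by both the 3 across and the 16 down.
R2C2 = 3 − 2 = 1 completes the 3 across.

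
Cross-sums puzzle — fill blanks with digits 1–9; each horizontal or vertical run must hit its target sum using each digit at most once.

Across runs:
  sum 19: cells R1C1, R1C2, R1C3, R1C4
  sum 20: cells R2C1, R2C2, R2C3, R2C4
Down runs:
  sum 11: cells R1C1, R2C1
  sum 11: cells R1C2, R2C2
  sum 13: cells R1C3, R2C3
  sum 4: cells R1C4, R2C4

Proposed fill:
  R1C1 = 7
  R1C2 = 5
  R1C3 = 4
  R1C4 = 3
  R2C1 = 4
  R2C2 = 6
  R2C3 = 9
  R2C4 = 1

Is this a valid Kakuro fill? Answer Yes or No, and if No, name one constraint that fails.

Yes

Across: 7+5+4+3=19; 4+6+9+1=20. Down: 7+4=11; 5+6=11; 4+9=13; 3+1=4. No digit repeats within any run.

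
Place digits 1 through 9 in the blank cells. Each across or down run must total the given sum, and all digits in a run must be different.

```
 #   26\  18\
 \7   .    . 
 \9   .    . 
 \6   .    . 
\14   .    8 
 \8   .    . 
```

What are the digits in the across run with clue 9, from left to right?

8 1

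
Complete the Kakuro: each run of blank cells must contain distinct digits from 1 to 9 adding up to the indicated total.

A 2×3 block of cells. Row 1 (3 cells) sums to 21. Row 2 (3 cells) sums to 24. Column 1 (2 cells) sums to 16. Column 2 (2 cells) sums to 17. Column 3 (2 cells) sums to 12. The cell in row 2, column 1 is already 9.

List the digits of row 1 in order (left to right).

24 in 3 cells must be {7,8,9}; 16 in 2 cells must be {7,9}; 17 in 2 cells must be {8,9}.
(1,1) = 16 − 9 = 7 completes the 16 down.
Given what's placed, (2,2) must be 8 to fit the 24 across and 17 down.
(2,3) = 24 − 17 = 7 completes the 24 across.
(1,2) = 17 − 8 = 9 completes the 17 down.
(1,3) = 21 − 16 = 5 completes the 21 across.

7, 9, 5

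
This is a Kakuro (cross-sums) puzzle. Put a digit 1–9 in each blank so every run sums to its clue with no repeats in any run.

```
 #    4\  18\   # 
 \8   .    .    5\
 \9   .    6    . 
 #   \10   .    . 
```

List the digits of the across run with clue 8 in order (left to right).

4 in 2 cells must be {1,3}.
R2C1 = 1: the only remaining digit allowed by both the 9 across and the 4 down.
R2C3 = 9 − 7 = 2 completes the 9 across.
R3C3 = 5 − 2 = 3 completes the 5 down.
R1C1 = 4 − 1 = 3 completes the 4 down.
R1C2 = 8 − 3 = 5 completes the 8 across.
R3C2 = 10 − 3 = 7 completes the 10 across.

3 5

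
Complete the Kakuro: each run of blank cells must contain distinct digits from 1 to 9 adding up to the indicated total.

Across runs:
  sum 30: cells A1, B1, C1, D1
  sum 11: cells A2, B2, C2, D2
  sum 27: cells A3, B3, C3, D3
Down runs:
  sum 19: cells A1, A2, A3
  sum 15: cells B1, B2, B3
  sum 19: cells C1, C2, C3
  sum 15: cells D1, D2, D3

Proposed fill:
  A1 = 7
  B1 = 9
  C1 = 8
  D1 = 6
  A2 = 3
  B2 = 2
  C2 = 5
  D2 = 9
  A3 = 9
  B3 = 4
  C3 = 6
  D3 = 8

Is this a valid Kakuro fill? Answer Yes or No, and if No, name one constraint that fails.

No — the across run A2–D2 sums to 19, not 11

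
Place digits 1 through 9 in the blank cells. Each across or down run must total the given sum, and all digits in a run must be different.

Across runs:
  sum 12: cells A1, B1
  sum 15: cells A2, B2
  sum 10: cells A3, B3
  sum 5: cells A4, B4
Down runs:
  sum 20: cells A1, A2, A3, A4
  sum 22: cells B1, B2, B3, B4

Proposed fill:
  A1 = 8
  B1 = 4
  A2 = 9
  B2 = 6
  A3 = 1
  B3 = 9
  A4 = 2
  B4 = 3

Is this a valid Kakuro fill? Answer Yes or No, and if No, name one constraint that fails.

Across: 8+4=12; 9+6=15; 1+9=10; 2+3=5. Down: 8+9+1+2=20; 4+6+9+3=22. No digit repeats within any run.

Yes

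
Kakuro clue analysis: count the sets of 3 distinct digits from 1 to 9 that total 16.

8

3 distinct digits from 1–9 sum between 6 and 24.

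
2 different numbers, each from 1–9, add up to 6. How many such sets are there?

2

2 distinct digits from 1–9 sum between 3 and 17.
Enumerating: {1,5}, {2,4}.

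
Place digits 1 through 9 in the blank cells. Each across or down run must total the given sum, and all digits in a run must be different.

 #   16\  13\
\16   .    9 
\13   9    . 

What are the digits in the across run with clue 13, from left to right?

16 in 2 cells must be {7,9}.
R1C1 = 16 − 9 = 7 completes the 16 across.
R2C2 = 13 − 9 = 4 completes the 13 across.

9, 4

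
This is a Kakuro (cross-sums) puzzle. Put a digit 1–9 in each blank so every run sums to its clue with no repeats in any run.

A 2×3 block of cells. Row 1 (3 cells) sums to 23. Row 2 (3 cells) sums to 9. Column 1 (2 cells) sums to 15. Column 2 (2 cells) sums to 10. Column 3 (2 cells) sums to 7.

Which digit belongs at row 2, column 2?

23 in 3 cells must be {6,8,9}.
The 23 across and the 7 down share only 6, so (1,3) = 6.
The 9 across and the 15 down share only 6, so (2,1) = 6.
(2,3) = 7 − 6 = 1 completes the 7 down.
(1,1) = 15 − 6 = 9 completes the 15 down.
(1,2) = 23 − 15 = 8 completes the 23 across.
(2,2) = 9 − 7 = 2 completes the 9 across.

2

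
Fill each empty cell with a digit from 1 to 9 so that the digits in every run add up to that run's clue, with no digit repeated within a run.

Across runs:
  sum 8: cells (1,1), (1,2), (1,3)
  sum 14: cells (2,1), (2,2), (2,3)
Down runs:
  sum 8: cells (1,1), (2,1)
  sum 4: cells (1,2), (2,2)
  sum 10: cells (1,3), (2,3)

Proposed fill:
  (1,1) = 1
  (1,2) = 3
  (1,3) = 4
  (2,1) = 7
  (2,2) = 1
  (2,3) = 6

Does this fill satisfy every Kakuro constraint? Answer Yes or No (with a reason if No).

Across: 1+3+4=8; 7+1+6=14. Down: 1+7=8; 3+1=4; 4+6=10. No digit repeats within any run.

Yes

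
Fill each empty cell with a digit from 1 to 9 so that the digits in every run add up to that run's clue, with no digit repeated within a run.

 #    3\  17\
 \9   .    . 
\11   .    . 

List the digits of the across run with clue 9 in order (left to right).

3 in 2 cells must be {1,2}; 17 in 2 cells must be {8,9}.
The 9 across and the 17 down share only 8, so R1C2 = 8.
The 11 across and the 3 down share only 2, so R2C1 = 2.
R2C2 = 11 − 2 = 9 completes the 11 across.
R1C1 = 9 − 8 = 1 completes the 9 across.

1 8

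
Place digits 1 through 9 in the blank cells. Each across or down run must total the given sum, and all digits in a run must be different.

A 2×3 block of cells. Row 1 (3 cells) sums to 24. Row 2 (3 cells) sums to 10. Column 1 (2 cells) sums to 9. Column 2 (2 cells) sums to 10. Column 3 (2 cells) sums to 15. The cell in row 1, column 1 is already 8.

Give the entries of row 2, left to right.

24 in 3 cells must be {7,8,9}.
(2,1) = 9 − 8 = 1 completes the 9 down.
No cell is forced outright now. (2,3) can only be 6 or 7 (the digits allowed by both its 10 across and its 15 down). If (2,3) = 7: then (1,3) would have to be in {7,9} for the 24 across but in {8} for the 15 down — contradiction. So (2,3) = 6.
(1,3) = 15 − 6 = 9 completes the 15 down.
(2,2) = 10 − 7 = 3 completes the 10 across.
(1,2) = 24 − 17 = 7 completes the 24 across.

1 3 6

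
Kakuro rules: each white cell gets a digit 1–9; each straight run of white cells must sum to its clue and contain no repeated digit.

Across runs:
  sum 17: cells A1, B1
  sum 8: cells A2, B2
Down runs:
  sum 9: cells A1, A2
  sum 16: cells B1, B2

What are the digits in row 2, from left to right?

1, 7

17 in 2 cells must be {8,9}; 16 in 2 cells must be {7,9}.
The 17 across and the 9 down share only 8, so A1 = 8.
B1 = 17 − 8 = 9 completes the 17 across.
A2 = 9 − 8 = 1 completes the 9 down.
B2 = 8 − 1 = 7 completes the 8 across.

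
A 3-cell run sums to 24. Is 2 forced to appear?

No

The only way to make 24 from 3 distinct digits is {7,8,9}, which does not contain 2.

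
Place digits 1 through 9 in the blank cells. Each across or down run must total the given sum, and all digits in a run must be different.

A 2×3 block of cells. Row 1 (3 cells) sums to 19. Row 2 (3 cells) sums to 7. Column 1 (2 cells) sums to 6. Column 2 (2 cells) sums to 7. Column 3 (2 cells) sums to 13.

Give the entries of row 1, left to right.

4 6 9

7 in 3 cells must be {1,2,4}.
The 7 across and the 13 down share only 4, so (2,3) = 4.
(1,3) = 13 − 4 = 9 completes the 13 down.
Nothing is forced directly, so branch on (1,1), whose candidates are 2 or 4. If (1,1) = 2: then (1,2) would have to be in {8} for the 19 across but in {1,2,3,4,5,6} for the 7 down — contradiction. So (1,1) = 4.
(1,2) = 19 − 13 = 6 completes the 19 across.
(2,1) = 6 − 4 = 2 completes the 6 down.
(2,2) = 7 − 6 = 1 completes the 7 across.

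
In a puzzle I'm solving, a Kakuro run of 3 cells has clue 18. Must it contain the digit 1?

Counterexample: {2,7,9} sums to 18 without using 1.

No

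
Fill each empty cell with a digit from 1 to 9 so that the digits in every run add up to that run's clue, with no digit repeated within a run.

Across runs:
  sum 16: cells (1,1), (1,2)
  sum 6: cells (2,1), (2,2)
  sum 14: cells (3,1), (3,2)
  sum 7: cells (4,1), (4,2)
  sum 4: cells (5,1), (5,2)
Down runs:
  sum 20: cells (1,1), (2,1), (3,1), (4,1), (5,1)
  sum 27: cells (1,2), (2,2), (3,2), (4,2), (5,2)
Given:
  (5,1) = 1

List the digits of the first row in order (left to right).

7 9

16 in 2 cells must be {7,9}; 4 in 2 cells must be {1,3}.
(5,2) = 4 − 1 = 3 completes the 4 across.
Nothing is forced directly, so branch on (1,1), whose candidates are 7 or 9. If (1,1) = 9: that forces (1,2) = 7, (3,1) = 5, (3,2) = 9, (2,1) = 2, after which (2,2) would have to be in {4} for the 6 across but in {2,6} for the 27 down — contradiction. So (1,1) = 7.
(1,2) = 16 − 7 = 9 completes the 16 across.
Nothing is forced directly, so branch on (3,1), whose candidates are 5 or 6. If (3,1) = 5: that forces (2,1) = 4, (2,2) = 2, after which (3,2) would have to be in {9} for the 14 across but in {5,6,7,8} for the 27 down — contradiction. So (3,1) = 6.
(3,2) = 14 − 6 = 8 completes the 14 across.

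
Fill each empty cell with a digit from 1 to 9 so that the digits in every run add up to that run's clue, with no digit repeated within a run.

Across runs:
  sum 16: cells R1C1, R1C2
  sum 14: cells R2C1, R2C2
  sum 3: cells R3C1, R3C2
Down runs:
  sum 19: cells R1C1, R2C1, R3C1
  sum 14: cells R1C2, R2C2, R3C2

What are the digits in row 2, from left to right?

16 in 2 cells must be {7,9}; 3 in 2 cells must be {1,2}.
The 3 across and the 19 down share only 2, so R3C1 = 2.
R3C2 = 3 − 2 = 1 completes the 3 across.
Given what's placed, R1C1 must be 9 to fit the 16 across and 19 down.
R1C2 = 16 − 9 = 7 completes the 16 across.
R2C1 = 19 − 11 = 8 completes the 19 down.
R2C2 = 14 − 8 = 6 completes the 14 across.

8 6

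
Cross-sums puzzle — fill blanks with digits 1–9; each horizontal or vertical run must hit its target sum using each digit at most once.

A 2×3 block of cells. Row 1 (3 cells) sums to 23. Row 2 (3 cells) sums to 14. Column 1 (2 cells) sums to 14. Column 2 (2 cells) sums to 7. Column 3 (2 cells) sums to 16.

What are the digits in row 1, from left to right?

23 in 3 cells must be {6,8,9}; 16 in 2 cells must be {7,9}.
The 23 across and the 7 down share only 6, so (1,2) = 6.
Given what's placed, (1,3) must be 9 to fit the 23 across and 16 down.
(2,2) = 7 − 6 = 1 completes the 7 down.
(2,3) = 16 − 9 = 7 completes the 16 down.
(1,1) = 23 − 15 = 8 completes the 23 across.
(2,1) = 14 − 8 = 6 completes the 14 across.

8 6 9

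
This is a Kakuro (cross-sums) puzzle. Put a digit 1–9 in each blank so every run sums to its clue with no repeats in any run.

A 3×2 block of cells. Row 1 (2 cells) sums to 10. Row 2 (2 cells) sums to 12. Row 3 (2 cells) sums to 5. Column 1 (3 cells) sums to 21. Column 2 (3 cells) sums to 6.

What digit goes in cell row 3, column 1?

6 in 3 cells must be {1,2,3}.
The 12 across and the 6 down share only 3, so (2,2) = 3.
The 5 across and the 21 down share only 4, so (3,1) = 4.
(3,2) = 5 − 4 = 1 completes the 5 across.
(1,2) = 6 − 4 = 2 completes the 6 down.
(2,1) = 12 − 3 = 9 completes the 12 across.
(1,1) = 10 − 2 = 8 completes the 10 across.

4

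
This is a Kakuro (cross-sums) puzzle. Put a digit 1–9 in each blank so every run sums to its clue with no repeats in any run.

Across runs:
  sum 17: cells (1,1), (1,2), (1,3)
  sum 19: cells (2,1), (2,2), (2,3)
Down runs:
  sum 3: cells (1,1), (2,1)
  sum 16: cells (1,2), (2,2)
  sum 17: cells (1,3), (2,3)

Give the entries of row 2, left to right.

2 9 8

3 in 2 cells must be {1,2}; 16 in 2 cells must be {7,9}; 17 in 2 cells must be {8,9}.
The 19 across and the 3 down share only 2, so (2,1) = 2.
Given what's placed, (2,2) must be 9 to fit the 19 across and 16 down.
(2,3) = 19 − 11 = 8 completes the 19 across.
(1,1) = 3 − 2 = 1 completes the 3 down.
(1,2) = 16 − 9 = 7 completes the 16 down.
(1,3) = 17 − 8 = 9 completes the 17 across.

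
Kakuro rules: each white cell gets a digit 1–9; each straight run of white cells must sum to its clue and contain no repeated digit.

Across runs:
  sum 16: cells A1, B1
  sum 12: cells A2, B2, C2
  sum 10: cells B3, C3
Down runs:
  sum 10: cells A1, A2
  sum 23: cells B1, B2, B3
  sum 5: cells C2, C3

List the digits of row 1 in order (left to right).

7, 9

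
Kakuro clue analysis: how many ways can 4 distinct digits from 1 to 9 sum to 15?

6

4 distinct digits from 1–9 sum between 10 and 30.
Enumerating: {1,2,3,9}, {1,2,4,8}, {1,2,5,7}, {1,3,4,7}, {1,3,5,6}, {2,3,4,6}.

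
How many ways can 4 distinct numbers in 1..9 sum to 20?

12

4 distinct digits from 1–9 sum between 10 and 30.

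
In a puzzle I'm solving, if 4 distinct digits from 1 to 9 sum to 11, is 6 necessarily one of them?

The only way to make 11 from 4 distinct digits is {1,2,3,5}, which does not contain 6.

No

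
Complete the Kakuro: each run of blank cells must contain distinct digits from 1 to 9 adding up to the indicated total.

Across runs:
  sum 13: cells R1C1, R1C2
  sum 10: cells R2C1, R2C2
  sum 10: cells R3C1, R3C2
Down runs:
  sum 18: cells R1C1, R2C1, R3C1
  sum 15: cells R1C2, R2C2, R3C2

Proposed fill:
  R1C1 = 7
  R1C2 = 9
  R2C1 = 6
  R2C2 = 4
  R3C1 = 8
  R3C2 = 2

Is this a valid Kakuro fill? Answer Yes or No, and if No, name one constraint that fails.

No — the across run R1C1–R1C2 sums to 16, not 13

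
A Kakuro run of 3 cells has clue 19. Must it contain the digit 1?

No

Counterexample: {2,8,9} sums to 19 without using 1.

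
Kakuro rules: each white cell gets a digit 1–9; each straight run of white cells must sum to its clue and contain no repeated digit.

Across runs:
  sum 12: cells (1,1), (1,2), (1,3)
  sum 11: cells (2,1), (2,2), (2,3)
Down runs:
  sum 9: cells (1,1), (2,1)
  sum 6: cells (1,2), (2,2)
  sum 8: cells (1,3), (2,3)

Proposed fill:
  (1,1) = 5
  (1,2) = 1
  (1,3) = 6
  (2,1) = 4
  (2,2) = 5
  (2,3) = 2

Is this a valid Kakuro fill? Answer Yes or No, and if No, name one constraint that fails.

Yes

Across: 5+1+6=12; 4+5+2=11. Down: 5+4=9; 1+5=6; 6+2=8. No digit repeats within any run.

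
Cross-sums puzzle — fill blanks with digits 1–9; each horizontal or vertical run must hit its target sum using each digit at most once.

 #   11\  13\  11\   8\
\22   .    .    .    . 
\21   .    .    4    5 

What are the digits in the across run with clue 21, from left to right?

R1C3 = 11 − 4 = 7 completes the 11 down.
R1C4 = 8 − 5 = 3 completes the 8 down.
R2C2 = 9: the only remaining digit allowed by both the 21 across and the 13 down.
R1C2 = 13 − 9 = 4 completes the 13 down.
R2C1 = 21 − 18 = 3 completes the 21 across.
R1C1 = 22 − 14 = 8 completes the 22 across.

3 9 4 5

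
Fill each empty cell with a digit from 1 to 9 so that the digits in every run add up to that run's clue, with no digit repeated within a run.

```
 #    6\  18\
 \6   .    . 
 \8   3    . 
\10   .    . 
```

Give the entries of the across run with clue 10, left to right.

6 in 3 cells must be {1,2,3}.
R2C2 = 8 − 3 = 5 completes the 8 across.
Given what's placed, R1C2 must be 4 to fit the 6 across and 18 down.
R3C2 = 18 − 9 = 9 completes the 18 down.
R1C1 = 6 − 4 = 2 completes the 6 across.
R3C1 = 10 − 9 = 1 completes the 10 across.

1 9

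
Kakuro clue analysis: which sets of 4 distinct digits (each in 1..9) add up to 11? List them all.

{1,2,3,5}

4 distinct digits from 1–9 sum between 10 and 30.
Only one set works: {1,2,3,5}.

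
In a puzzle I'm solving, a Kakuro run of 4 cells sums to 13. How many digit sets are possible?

3

4 distinct digits from 1–9 sum between 10 and 30.
Enumerating: {1,2,3,7}, {1,2,4,6}, {1,3,4,5}.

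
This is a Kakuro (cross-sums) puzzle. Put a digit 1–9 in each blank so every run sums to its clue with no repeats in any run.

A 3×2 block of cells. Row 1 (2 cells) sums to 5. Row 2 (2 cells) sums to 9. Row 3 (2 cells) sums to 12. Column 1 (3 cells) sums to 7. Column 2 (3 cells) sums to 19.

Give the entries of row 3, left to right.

7 in 3 cells must be {1,2,4}.
The 12 across and the 7 down share only 4, so (3,1) = 4.
(3,2) = 12 − 4 = 8 completes the 12 across.
Nothing is forced directly, so branch on (1,1), whose candidates are 1 or 2. If (1,1) = 2: then (1,2) would have to be in {3} for the 5 across but in {2,4,5,6,7,9} for the 19 down — contradiction. So (1,1) = 1.
(1,2) = 5 − 1 = 4 completes the 5 across.
(2,1) = 7 − 5 = 2 completes the 7 down.
(2,2) = 9 − 2 = 7 completes the 9 across.

4 8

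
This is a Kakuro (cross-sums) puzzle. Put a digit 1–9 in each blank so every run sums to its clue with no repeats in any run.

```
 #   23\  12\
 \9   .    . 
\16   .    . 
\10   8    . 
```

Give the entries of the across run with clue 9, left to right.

16 in 2 cells must be {7,9}; 23 in 3 cells must be {6,8,9}.
Given what's placed, R1C1 must be 6 to fit the 9 across and 23 down.
R1C2 = 9 − 6 = 3 completes the 9 across.
R2C1 = 23 − 14 = 9 completes the 23 down.
R2C2 = 16 − 9 = 7 completes the 16 across.
R3C2 = 10 − 8 = 2 completes the 10 across.

6 3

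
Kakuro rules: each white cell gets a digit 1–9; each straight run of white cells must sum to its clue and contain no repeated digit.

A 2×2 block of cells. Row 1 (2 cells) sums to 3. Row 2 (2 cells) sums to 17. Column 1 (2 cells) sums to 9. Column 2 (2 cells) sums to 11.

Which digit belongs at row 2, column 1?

8

3 in 2 cells must be {1,2}; 17 in 2 cells must be {8,9}.
The 3 across and the 11 down share only 2, so (1,2) = 2.
The 17 across and the 9 down share only 8, so (2,1) = 8.
(2,2) = 17 − 8 = 9 completes the 17 across.
(1,1) = 3 − 2 = 1 completes the 3 across.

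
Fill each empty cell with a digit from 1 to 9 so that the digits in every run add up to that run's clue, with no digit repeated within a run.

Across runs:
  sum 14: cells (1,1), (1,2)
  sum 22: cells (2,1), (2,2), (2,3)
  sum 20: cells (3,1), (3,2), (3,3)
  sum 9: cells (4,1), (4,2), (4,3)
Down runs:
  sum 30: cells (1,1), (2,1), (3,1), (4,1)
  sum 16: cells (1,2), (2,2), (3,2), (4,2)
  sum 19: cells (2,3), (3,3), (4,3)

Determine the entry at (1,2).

30 in 4 cells must be {6,7,8,9}.
(4,1) = 6: only digit in both the 9-across and 30-down candidate sets.
Given what's placed, (4,3) must be 2 to fit the 9 across and 19 down.
(4,2) = 9 − 8 = 1 completes the 9 across.
No cell is forced outright now. (2,1) can only be 7 or 8 or 9 (the digits allowed by both its 22 across and its 30 down). If (2,1) = 7: that forces (2,3) = 9, (3,3) = 8, (2,2) = 6, (3,1) = 9, after which (3,2) would have to be in {3} for the 20 across but in {2,4,5,7} for the 16 down — contradiction. If (2,1) = 8: that forces (1,1) = 9, (1,2) = 5, after which (2,2) would have to be in {5,9} for the 22 across but in {2,3,4,6,7,8} for the 16 down — contradiction. So (2,1) = 9.
Given what's placed, (1,1) must be 8 to fit the 14 across and 30 down.
(1,2) = 14 − 8 = 6 completes the 14 across.

6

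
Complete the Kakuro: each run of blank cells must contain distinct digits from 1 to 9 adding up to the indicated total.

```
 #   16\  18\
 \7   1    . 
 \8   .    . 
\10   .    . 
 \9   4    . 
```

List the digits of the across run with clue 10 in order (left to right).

6, 4

R1C2 = 7 − 1 = 6 completes the 7 across.
R4C2 = 9 − 4 = 5 completes the 9 across.
R2C2 = 3: the only remaining digit allowed by both the 8 across and the 18 down.
R3C2 = 18 − 14 = 4 completes the 18 down.
R2C1 = 8 − 3 = 5 completes the 8 across.
R3C1 = 10 − 4 = 6 completes the 10 across.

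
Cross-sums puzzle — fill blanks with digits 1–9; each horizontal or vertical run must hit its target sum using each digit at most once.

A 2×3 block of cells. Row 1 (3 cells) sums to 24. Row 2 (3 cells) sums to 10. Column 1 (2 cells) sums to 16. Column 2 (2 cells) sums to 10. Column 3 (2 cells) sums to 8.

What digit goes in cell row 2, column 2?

2

24 in 3 cells must be {7,8,9}; 16 in 2 cells must be {7,9}.
The 24 across and the 8 down share only 7, so (1,3) = 7.
The 10 across and the 16 down share only 7, so (2,1) = 7.
(2,3) = 8 − 7 = 1 completes the 8 down.
(1,1) = 16 − 7 = 9 completes the 16 down.
(1,2) = 24 − 16 = 8 completes the 24 across.
(2,2) = 10 − 8 = 2 completes the 10 across.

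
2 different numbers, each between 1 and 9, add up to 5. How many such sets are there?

2

2 distinct digits from 1–9 sum between 3 and 17.
Enumerating: {1,4}, {2,3}.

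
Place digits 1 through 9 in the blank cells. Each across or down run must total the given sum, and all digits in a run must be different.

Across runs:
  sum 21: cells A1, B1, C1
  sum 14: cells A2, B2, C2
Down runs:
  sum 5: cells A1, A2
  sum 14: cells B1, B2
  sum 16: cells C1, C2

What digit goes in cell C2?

16 in 2 cells must be {7,9}.
The 21 across and the 5 down share only 4, so A1 = 4.
Given what's placed, C1 must be 9 to fit the 21 across and 16 down.
A2 = 5 − 4 = 1 completes the 5 down.
C2 = 16 − 9 = 7 completes the 16 down.
B1 = 21 − 13 = 8 completes the 21 across.
B2 = 14 − 8 = 6 completes the 14 across.

7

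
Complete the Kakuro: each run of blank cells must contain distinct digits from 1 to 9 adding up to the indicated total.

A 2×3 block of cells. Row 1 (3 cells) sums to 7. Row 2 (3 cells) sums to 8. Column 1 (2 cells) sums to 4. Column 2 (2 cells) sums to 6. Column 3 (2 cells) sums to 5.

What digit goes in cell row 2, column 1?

7 in 3 cells must be {1,2,4}; 4 in 2 cells must be {1,3}.
The 7 across and the 4 down share only 1, so (1,1) = 1.
(2,1) = 4 − 1 = 3 completes the 4 down.
Nothing is forced directly, so branch on (2,2), whose candidates are 1 or 4. If (2,2) = 1: then (1,2) would have to be in {2,4} for the 7 across but in {5} for the 6 down — contradiction. So (2,2) = 4.
(1,2) = 6 − 4 = 2 completes the 6 down.
(1,3) = 7 − 3 = 4 completes the 7 across.
(2,3) = 8 − 7 = 1 completes the 8 across.

3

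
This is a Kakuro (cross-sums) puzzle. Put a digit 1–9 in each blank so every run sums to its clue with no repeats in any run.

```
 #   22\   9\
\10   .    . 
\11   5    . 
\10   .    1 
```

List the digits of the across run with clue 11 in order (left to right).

5, 6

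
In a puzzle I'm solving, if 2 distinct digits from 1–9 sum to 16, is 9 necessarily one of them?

Yes

The only way to make 16 from 2 distinct digits is {7,9}, which contains 9.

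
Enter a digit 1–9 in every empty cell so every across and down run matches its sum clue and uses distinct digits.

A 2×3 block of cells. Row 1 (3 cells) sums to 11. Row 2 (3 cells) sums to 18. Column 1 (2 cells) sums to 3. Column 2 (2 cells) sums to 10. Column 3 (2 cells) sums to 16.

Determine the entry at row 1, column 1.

1

3 in 2 cells must be {1,2}; 16 in 2 cells must be {7,9}.
The 11 across and the 16 down share only 7, so (1,3) = 7.
(2,3) = 16 − 7 = 9 completes the 16 down.
Given what's placed, (1,1) must be 1 to fit the 11 across and 3 down.
(1,2) = 11 − 8 = 3 completes the 11 across.
(2,1) = 3 − 1 = 2 completes the 3 down.
(2,2) = 18 − 11 = 7 completes the 18 across.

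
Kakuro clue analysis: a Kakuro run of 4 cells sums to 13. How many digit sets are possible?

3

4 distinct digits from 1–9 sum between 10 and 30.
Enumerating: {1,2,3,7}, {1,2,4,6}, {1,3,4,5}.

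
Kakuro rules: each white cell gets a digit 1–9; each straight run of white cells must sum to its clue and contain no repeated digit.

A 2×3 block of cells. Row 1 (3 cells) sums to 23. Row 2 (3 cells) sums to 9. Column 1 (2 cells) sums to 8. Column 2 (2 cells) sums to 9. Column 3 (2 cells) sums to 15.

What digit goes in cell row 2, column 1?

2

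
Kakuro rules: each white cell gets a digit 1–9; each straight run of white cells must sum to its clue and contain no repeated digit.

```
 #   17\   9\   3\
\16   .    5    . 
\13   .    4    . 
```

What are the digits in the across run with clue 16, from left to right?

17 in 2 cells must be {8,9}; 3 in 2 cells must be {1,2}.
R1C3 = 2: the only remaining digit allowed by both the 16 across and the 3 down.
R2C1 = 8: the only remaining digit allowed by both the 13 across and the 17 down.
R2C3 = 13 − 12 = 1 completes the 13 across.
R1C1 = 16 − 7 = 9 completes the 16 across.

9 5 2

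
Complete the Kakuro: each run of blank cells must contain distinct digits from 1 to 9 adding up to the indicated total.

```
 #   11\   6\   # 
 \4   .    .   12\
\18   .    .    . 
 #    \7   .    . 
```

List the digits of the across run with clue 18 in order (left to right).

8 3 7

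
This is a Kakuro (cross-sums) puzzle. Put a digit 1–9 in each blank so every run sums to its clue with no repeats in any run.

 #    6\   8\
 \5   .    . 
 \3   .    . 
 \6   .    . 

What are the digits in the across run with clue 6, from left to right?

1 5

3 in 2 cells must be {1,2}; 6 in 3 cells must be {1,2,3}.
Nothing is forced directly, so branch on R2C1, whose candidates are 1 or 2. If R2C1 = 1: that forces R2C2 = 2, R3C1 = 2, after which R3C2 would have to be in {4} for the 6 across but in {1,5} for the 8 down — contradiction. So R2C1 = 2.
R2C2 = 3 − 2 = 1 completes the 3 across.
Given what's placed, R3C1 must be 1 to fit the 6 across and 6 down.
R3C2 = 6 − 1 = 5 completes the 6 across.
R1C1 = 6 − 3 = 3 completes the 6 down.
R1C2 = 5 − 3 = 2 completes the 5 across.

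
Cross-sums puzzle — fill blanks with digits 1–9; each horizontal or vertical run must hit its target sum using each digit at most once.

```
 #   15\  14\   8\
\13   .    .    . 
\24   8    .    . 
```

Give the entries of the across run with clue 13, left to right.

7 5 1

24 in 3 cells must be {7,8,9}.
R1C1 = 15 − 8 = 7 completes the 15 down.
Given what's placed, R1C2 must be 5 to fit the 13 across and 14 down.
R1C3 = 13 − 12 = 1 completes the 13 across.
R2C2 = 14 − 5 = 9 completes the 14 down.
R2C3 = 24 − 17 = 7 completes the 24 across.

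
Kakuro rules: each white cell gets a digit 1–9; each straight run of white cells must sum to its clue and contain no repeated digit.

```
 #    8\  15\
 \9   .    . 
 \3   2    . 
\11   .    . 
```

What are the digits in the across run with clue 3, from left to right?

2 1

3 in 2 cells must be {1,2}.
R2C2 = 3 − 2 = 1 completes the 3 across.
R3C1 = 5: the only remaining digit allowed by both the 11 across and the 8 down.
R3C2 = 11 − 5 = 6 completes the 11 across.
R1C1 = 8 − 7 = 1 completes the 8 down.
R1C2 = 9 − 1 = 8 completes the 9 across.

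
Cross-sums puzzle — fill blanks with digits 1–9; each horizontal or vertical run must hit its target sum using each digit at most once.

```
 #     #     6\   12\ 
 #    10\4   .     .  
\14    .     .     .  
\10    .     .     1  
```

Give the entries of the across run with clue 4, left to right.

4 in 2 cells must be {1,3}; 6 in 3 cells must be {1,2,3}.
Given what's placed, R1C3 must be 3 to fit the 4 across and 12 down.
R2C3 = 12 − 4 = 8 completes the 12 down.
R1C2 = 4 − 3 = 1 completes the 4 across.
Given what's placed, R2C2 must be 2 to fit the 14 across and 6 down.
R3C2 = 6 − 3 = 3 completes the 6 down.
R2C1 = 14 − 10 = 4 completes the 14 across.
R3C1 = 10 − 4 = 6 completes the 10 across.

1, 3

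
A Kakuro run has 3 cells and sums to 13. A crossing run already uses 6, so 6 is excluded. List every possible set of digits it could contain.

3 distinct digits from 1–9 sum between 6 and 24.
Dropping sets that contain 6.

{1,3,9}; {1,4,8}; {1,5,7}; {2,3,8}; {2,4,7}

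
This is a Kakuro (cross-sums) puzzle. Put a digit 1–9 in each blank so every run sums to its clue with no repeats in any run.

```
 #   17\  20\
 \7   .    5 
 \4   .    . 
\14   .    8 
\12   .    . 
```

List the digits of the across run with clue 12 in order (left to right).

4 in 2 cells must be {1,3}.
R1C1 = 7 − 5 = 2 completes the 7 across.
R3C1 = 14 − 8 = 6 completes the 14 across.
Given what's placed, R2C1 must be 1 to fit the 4 across and 17 down.
R2C2 = 4 − 1 = 3 completes the 4 across.
R4C1 = 17 − 9 = 8 completes the 17 down.
R4C2 = 12 − 8 = 4 completes the 12 across.

8, 4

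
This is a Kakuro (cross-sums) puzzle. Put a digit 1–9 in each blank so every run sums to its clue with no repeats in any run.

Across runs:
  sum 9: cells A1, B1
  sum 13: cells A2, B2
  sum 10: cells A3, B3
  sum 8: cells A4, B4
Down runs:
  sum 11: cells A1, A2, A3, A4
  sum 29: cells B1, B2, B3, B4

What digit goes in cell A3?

11 in 4 cells must be {1,2,3,5}; 29 in 4 cells must be {5,7,8,9}.
Only 5 fits A2 under both its across sum 13 and down sum 11.
B2 = 13 − 5 = 8 completes the 13 across.
Nothing is forced directly, so branch on B1, whose candidates are 5 or 7. If B1 = 5: then A1 would have to be in {4} for the 9 across but in {1,2,3} for the 11 down — contradiction. So B1 = 7.
A1 = 9 − 7 = 2 completes the 9 across.
B3 = 9: the only remaining digit allowed by both the 10 across and the 29 down.
B4 = 29 − 24 = 5 completes the 29 down.
A3 = 10 − 9 = 1 completes the 10 across.

1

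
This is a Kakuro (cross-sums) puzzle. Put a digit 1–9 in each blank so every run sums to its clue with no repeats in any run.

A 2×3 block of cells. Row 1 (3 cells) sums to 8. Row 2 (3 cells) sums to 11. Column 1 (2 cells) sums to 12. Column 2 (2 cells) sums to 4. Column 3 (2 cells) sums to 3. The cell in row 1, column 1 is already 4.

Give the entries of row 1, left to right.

4 in 2 cells must be {1,3}; 3 in 2 cells must be {1,2}.
(1,3) = 1: the only remaining digit allowed by both the 8 across and the 3 down.
(2,1) = 12 − 4 = 8 completes the 12 down.
Given what's placed, (2,2) must be 1 to fit the 11 across and 4 down.
(2,3) = 11 − 9 = 2 completes the 11 across.
(1,2) = 8 − 5 = 3 completes the 8 across.

4, 3, 1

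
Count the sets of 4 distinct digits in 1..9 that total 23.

4 distinct digits from 1–9 sum between 10 and 30.

9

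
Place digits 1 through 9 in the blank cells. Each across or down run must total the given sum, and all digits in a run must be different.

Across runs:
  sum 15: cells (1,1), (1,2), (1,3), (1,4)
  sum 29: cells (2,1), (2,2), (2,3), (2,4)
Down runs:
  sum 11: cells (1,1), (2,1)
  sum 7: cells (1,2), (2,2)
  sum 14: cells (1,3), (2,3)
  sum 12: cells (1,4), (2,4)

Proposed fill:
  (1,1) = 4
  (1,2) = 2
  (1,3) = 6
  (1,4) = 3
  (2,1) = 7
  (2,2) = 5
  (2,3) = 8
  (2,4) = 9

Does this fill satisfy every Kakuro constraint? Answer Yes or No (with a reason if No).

Across: 4+2+6+3=15; 7+5+8+9=29. Down: 4+7=11; 2+5=7; 6+8=14; 3+9=12. No digit repeats within any run.

Yes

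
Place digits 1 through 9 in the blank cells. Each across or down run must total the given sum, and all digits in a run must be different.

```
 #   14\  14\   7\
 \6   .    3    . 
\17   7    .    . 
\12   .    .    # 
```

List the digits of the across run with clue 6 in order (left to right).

6 in 3 cells must be {1,2,3}.
Nothing is forced directly, so branch on R1C1, whose candidates are 1 or 2. If R1C1 = 1: that forces R1C3 = 2, after which R2C3 would have to be in {1,2,4,6,8,9} for the 17 across but in {5} for the 7 down — contradiction. So R1C1 = 2.
R1C3 = 6 − 5 = 1 completes the 6 across.
R2C3 = 7 − 1 = 6 completes the 7 down.
R3C1 = 14 − 9 = 5 completes the 14 down.
R3C2 = 12 − 5 = 7 completes the 12 across.
R2C2 = 17 − 13 = 4 completes the 17 across.

2 3 1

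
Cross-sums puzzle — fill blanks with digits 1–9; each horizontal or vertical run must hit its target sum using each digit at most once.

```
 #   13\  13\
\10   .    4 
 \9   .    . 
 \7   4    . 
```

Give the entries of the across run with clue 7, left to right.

R1C1 = 10 − 4 = 6 completes the 10 across.
R2C1 = 13 − 10 = 3 completes the 13 down.
R2C2 = 9 − 3 = 6 completes the 9 across.
R3C2 = 7 − 4 = 3 completes the 7 across.

4, 3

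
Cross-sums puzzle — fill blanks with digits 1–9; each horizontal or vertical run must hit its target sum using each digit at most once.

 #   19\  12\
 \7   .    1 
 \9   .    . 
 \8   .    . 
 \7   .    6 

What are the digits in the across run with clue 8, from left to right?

R1C1 = 7 − 1 = 6 completes the 7 across.
R4C1 = 7 − 6 = 1 completes the 7 across.
No cell is forced outright now. R2C2 can only be 2 or 3 (the digits allowed by both its 9 across and its 12 down). If R2C2 = 3: then R2C1 would have to be in {6} for the 9 across but in {3,4,5,7,8,9} for the 19 down — contradiction. So R2C2 = 2.
R2C1 = 9 − 2 = 7 completes the 9 across.
R3C1 = 19 − 14 = 5 completes the 19 down.
R3C2 = 8 − 5 = 3 completes the 8 across.

5, 3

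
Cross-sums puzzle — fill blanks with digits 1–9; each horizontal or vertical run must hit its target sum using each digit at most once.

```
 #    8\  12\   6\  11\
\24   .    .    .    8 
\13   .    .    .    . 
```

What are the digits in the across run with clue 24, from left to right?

7 5 4 8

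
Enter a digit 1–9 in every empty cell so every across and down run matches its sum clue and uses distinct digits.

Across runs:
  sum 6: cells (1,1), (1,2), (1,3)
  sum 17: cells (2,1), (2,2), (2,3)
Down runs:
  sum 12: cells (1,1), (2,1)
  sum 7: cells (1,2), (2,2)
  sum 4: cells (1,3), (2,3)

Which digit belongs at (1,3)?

6 in 3 cells must be {1,2,3}; 4 in 2 cells must be {1,3}.
The 6 across and the 12 down share only 3, so (1,1) = 3.
Given what's placed, (1,3) must be 1 to fit the 6 across and 4 down.
(2,1) = 12 − 3 = 9 completes the 12 down.
(2,3) = 4 − 1 = 3 completes the 4 down.
(1,2) = 6 − 4 = 2 completes the 6 across.
(2,2) = 17 − 12 = 5 completes the 17 across.

1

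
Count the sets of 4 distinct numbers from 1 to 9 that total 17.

9

4 distinct digits from 1–9 sum between 10 and 30.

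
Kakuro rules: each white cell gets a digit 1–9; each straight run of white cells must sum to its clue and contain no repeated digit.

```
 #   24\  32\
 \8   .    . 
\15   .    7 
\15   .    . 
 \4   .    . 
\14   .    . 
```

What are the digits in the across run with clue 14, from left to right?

4 in 2 cells must be {1,3}.
R2C1 = 15 − 7 = 8 completes the 15 across.
Given what's placed, R4C2 must be 3 to fit the 4 across and 32 down.
Given what's placed, R1C2 must be 5 to fit the 8 across and 32 down.
R4C1 = 4 − 3 = 1 completes the 4 across.
R1C1 = 8 − 5 = 3 completes the 8 across.
Given what's placed, R3C1 must be 7 to fit the 15 across and 24 down.
R3C2 = 15 − 7 = 8 completes the 15 across.
R5C1 = 24 − 19 = 5 completes the 24 down.
R5C2 = 14 − 5 = 9 completes the 14 across.

5, 9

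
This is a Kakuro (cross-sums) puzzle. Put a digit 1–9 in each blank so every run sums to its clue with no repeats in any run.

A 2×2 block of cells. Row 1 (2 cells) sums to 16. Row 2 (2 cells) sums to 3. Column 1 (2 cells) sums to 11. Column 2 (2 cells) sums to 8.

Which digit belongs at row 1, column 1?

9

16 in 2 cells must be {7,9}; 3 in 2 cells must be {1,2}.
The 16 across and the 8 down share only 7, so (1,2) = 7.
The 3 across and the 11 down share only 2, so (2,1) = 2.
(2,2) = 3 − 2 = 1 completes the 3 across.
(1,1) = 16 − 7 = 9 completes the 16 across.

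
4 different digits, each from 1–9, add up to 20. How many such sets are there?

4 distinct digits from 1–9 sum between 10 and 30.

12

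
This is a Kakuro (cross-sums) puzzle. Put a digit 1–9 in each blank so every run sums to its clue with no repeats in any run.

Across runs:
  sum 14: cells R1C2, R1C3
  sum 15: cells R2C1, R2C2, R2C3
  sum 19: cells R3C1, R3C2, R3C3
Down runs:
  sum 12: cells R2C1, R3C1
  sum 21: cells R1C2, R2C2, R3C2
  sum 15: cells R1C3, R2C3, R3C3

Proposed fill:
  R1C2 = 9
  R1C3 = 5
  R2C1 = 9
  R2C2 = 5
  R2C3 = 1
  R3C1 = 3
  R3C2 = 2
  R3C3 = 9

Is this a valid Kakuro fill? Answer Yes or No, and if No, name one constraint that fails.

No — the across run R3C1–R3C3 sums to 14, not 19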